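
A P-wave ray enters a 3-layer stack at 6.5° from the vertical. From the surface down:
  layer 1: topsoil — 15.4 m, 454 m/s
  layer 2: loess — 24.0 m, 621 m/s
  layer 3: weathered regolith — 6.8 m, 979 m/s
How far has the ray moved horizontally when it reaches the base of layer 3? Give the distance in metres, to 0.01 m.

Ray parameter p = sin 6.5° / 454 m/s = 2.4935e-04 s/m.
Layer 1: θ = 6.50°; offset = 15.4·tan 6.50° = 1.7546 m.
Layer 2: sin θ = p·621 = 0.1548 → θ = 8.91°; offset = 24.0·tan 8.91° = 3.7616 m.
Layer 3: sin θ = p·979 = 0.2441 → θ = 14.13°; offset = 6.8·tan 14.13° = 1.7117 m.
Total horizontal offset = 7.2280 m.

7.23 m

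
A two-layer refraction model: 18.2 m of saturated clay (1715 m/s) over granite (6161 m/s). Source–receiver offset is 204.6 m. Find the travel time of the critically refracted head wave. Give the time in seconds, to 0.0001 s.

0.0536 s

θ_c = arcsin(V₁/V₂) = arcsin(1715/6161) = 16.16°, cos θ_c = 0.9605.
Intercept time tᵢ = 2h cos θ_c / V₁ = 2·18.2·0.9605/1715 = 0.02039 s.
t = x/V₂ + tᵢ = 204.6/6161 + 0.02039 = 0.05359 s.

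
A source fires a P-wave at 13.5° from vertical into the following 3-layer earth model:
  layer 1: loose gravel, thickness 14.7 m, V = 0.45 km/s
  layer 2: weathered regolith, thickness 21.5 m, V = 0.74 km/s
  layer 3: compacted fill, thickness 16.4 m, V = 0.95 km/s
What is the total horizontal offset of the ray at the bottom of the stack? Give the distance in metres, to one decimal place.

21.8 m

Apply Snell's law at each interface; in layer i the horizontal offset is hᵢ·tan θᵢ.
Layer 1: θ = 13.50°; offset = 14.7·tan 13.50° = 3.529 m.
Layer 2: sin θ = 0.74·sin 13.5°/0.45 = 0.3839, θ = 22.57°; offset = 21.5·tan 22.57° = 8.938 m.
Layer 3: sin θ = 0.95·sin 13.5°/0.45 = 0.4928, θ = 29.53°; offset = 16.4·tan 29.53° = 9.289 m.
Total horizontal offset = 21.756 m.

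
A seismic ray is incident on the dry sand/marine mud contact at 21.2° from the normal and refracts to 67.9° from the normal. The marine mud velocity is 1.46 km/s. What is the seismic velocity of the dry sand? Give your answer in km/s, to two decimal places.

0.57 km/s

Snell's law: sin 21.2°/V₁ = sin 67.9°/V₂.
V₁ = V₂·sin 21.2°/sin 67.9° = 1.46 × 0.3903 = 0.57 km/s.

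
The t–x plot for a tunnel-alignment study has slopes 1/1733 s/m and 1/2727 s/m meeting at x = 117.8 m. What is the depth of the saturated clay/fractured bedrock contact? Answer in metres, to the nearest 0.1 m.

27.8 m

x_cross = 2h·√((V₂+V₁)/(V₂−V₁)) → h = x_cross / (2·√((V₂+V₁)/(V₂−V₁))).
√((V₂+V₁)/(V₂−V₁)) = √((2727+1733)/(2727−1733)) = 2.1182.
h = 117.8 / (2·2.1182) = 27.81 m.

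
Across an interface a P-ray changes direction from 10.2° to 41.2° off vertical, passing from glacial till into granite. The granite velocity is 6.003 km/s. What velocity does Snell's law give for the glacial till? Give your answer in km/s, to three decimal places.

sin 10.2° = 0.1771; sin 41.2° = 0.6587.
V₁ = V₂·(sin θ₁/sin θ₂) = 6.003·(0.1771/0.6587) = 1.614 km/s.

1.614 km/s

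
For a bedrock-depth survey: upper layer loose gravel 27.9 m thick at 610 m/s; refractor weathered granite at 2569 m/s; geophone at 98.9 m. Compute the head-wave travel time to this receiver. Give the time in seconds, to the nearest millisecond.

θ_c = arcsin(V₁/V₂) = arcsin(610/2569) = 13.74°, cos θ_c = 0.9714.
Intercept time tᵢ = 2h cos θ_c / V₁ = 2·27.9·0.9714/610 = 0.08886 s.
t = x/V₂ + tᵢ = 98.9/2569 + 0.08886 = 0.12736 s.

0.127 s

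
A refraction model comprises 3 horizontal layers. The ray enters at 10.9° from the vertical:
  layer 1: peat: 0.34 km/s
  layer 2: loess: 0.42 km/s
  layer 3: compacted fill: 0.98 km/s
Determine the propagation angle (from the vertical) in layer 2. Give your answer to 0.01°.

Ray parameter p = sin 10.9° / 0.34 = 5.5616e-01 s/km.
sin θ_2 = p·V_2 = 5.5616e-01 × 0.42 = 0.2336.
θ_2 = 13.51° from the vertical.

13.51°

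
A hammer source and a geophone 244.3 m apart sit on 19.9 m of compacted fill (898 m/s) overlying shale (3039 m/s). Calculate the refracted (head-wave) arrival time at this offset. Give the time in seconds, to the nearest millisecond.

θ_c = arcsin(V₁/V₂) = arcsin(898/3039) = 17.19°, cos θ_c = 0.9553.
Intercept time tᵢ = 2h cos θ_c / V₁ = 2·19.9·0.9553/898 = 0.04234 s.
t = x/V₂ + tᵢ = 244.3/3039 + 0.04234 = 0.12273 s.

0.123 s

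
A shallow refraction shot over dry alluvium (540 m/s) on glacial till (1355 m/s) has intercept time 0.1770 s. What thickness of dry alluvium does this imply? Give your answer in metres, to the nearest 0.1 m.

52.1 m

h = tᵢ·V₁·V₂ / (2·√(V₂²−V₁²)).
√(V₂²−V₁²) = √(1355² − 540²) = 1242.7 m/s.
h = 0.177 s × 540 × 1355 / (2 × 1242.7) = 52.11 m.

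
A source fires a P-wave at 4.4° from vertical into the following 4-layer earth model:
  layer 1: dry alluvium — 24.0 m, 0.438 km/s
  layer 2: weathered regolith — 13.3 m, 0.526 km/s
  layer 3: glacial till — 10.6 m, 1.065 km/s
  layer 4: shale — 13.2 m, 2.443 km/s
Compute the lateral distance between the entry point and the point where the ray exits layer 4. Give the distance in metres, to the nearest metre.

Apply Snell's law at each interface; in layer i the horizontal offset is hᵢ·tan θᵢ.
Layer 1: θ = 4.40°; offset = 24.0·tan 4.40° = 1.847 m.
Layer 2: sin θ = 0.526·sin 4.4°/0.438 = 0.0921, θ = 5.29°; offset = 13.3·tan 5.29° = 1.231 m.
Layer 3: sin θ = 1.065·sin 4.4°/0.438 = 0.1865, θ = 10.75°; offset = 10.6·tan 10.75° = 2.013 m.
Layer 4: sin θ = 2.443·sin 4.4°/0.438 = 0.4279, θ = 25.33°; offset = 13.2·tan 25.33° = 6.249 m.
Σ offsets = 11.339 m.

11 m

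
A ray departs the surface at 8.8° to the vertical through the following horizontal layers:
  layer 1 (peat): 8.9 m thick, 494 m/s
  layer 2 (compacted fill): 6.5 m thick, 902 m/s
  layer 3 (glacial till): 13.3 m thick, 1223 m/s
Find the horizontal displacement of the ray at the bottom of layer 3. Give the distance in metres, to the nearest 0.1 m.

p = sin θ₁/V₁ = sin 8.8°/494 = 3.0969e-04 s/m is conserved through the stack.
Layer 1: θ = 8.80°; offset = 8.9·tan 8.80° = 1.378 m.
Layer 2: sin θ = p·902 = 0.2793 → θ = 16.22°; offset = 6.5·tan 16.22° = 1.891 m.
Layer 3: sin θ = p·1223 = 0.3787 → θ = 22.26°; offset = 13.3·tan 22.26° = 5.443 m.
Total horizontal offset = 8.712 m.

8.7 m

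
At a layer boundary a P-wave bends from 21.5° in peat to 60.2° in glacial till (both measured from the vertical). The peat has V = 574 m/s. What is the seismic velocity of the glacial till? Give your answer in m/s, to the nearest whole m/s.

1359 m/s

sin 21.5° = 0.3665; sin 60.2° = 0.8678.
V₂ = V₁·(sin θ₂/sin θ₁) = 574·(0.8678/0.3665) = 1359.06 m/s.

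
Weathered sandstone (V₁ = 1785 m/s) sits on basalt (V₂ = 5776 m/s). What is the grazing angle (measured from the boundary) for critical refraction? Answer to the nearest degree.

At critical incidence the refracted ray runs along the interface (θ₂ = 90°), so sin θ_c = V₁/V₂.
θ_c = arcsin(1785/5776) = arcsin 0.3090 = 18.00°.
Measured from the interface: 90° − 18.00° = 72.00°.

72°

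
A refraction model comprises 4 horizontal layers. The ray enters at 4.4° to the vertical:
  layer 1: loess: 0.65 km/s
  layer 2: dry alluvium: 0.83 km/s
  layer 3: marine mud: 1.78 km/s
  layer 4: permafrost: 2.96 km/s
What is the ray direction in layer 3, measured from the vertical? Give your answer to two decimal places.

Ray parameter p = sin 4.4° / 0.65 = 1.1803e-01 s/km.
sin θ_3 = p·V_3 = 1.1803e-01 × 1.78 = 0.2101.
θ_3 = 12.13° from the vertical.

12.13°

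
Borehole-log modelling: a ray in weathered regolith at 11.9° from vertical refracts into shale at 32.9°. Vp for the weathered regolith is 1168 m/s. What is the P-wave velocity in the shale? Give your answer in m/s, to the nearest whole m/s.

Snell's law: sin 11.9°/V₁ = sin 32.9°/V₂.
V₂ = V₁·sin 32.9°/sin 11.9° = 1168 × 2.6342 = 3076.70 m/s.

3077 m/s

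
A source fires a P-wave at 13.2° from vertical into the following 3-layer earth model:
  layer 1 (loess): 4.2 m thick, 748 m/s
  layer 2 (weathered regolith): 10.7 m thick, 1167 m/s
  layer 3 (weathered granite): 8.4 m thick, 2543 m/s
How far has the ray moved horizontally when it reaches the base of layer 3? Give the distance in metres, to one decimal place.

15.4 m

p = sin θ₁/V₁ = sin 13.2°/748 = 3.0528e-04 s/m is conserved through the stack.
Layer 1: θ = 13.20°; offset = 4.2·tan 13.20° = 0.985 m.
Layer 2: sin θ = p·1167 = 0.3563 → θ = 20.87°; offset = 10.7·tan 20.87° = 4.080 m.
Layer 3: sin θ = p·2543 = 0.7763 → θ = 50.93°; offset = 8.4·tan 50.93° = 10.346 m.
Summing the layer offsets gives 15.411 m.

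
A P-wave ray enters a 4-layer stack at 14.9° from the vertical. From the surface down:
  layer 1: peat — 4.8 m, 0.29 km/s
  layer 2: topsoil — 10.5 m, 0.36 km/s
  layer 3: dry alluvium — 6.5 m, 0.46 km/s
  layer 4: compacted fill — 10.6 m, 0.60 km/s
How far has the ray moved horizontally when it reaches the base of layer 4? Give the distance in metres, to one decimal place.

14.4 m

Ray parameter p = sin 14.9° / 0.29 km/s = 8.8666e-01 s/km.
Layer 1: θ = 14.90°; offset = 4.8·tan 14.90° = 1.277 m.
Layer 2: sin θ = p·0.36 = 0.3192 → θ = 18.61°; offset = 10.5·tan 18.61° = 3.537 m.
Layer 3: sin θ = p·0.46 = 0.4079 → θ = 24.07°; offset = 6.5·tan 24.07° = 2.904 m.
Layer 4: sin θ = p·0.60 = 0.5320 → θ = 32.14°; offset = 10.6·tan 32.14° = 6.660 m.
Total horizontal offset = 14.377 m.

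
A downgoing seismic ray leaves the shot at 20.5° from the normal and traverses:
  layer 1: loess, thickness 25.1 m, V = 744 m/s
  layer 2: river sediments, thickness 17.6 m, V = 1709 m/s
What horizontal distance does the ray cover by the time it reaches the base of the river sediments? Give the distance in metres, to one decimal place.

33.2 m

Apply Snell's law at each interface; in layer i the horizontal offset is hᵢ·tan θᵢ.
Layer 1: θ = 20.50°; offset = 25.1·tan 20.50° = 9.385 m.
Layer 2: sin θ = 1709·sin 20.5°/744 = 0.8044, θ = 53.56°; offset = 17.6·tan 53.56° = 23.834 m.
Summing the layer offsets gives 33.219 m.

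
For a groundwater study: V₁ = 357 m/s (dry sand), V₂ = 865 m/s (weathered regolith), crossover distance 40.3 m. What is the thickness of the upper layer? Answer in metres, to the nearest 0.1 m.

13.0 m

x_cross = 2h·√((V₂+V₁)/(V₂−V₁)) → h = x_cross / (2·√((V₂+V₁)/(V₂−V₁))).
√((V₂+V₁)/(V₂−V₁)) = √((865+357)/(865−357)) = 1.5510.
h = 40.3 / (2·1.5510) = 12.99 m.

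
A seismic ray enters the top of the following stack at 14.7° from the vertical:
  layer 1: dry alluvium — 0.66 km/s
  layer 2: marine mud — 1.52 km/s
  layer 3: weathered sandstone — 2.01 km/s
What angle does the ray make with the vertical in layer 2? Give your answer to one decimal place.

Snell's law across each interface conserves sin θ / V, so sin θ_2 = V_2·sin θ₁/V₁.
sin θ_2 = 1.52 × sin 14.7° / 0.66 = 0.5844.
θ_2 = 35.76° from the vertical.

35.8°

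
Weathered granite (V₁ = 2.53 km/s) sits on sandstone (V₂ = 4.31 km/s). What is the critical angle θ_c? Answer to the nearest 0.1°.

Critical incidence: sin θ_c = V₁/V₂ = 2.53/4.31 = 0.5870.
θ_c = arcsin 0.5870 = 35.94°.

35.9°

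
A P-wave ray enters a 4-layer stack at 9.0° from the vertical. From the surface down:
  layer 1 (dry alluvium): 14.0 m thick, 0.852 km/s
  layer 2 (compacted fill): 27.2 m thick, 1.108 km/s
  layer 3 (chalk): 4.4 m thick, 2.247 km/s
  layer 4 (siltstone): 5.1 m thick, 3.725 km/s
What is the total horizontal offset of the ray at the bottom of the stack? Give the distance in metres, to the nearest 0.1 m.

14.6 m

p = sin θ₁/V₁ = sin 9.0°/0.852 = 1.8361e-01 s/km is conserved through the stack.
Layer 1: θ = 9.00°; offset = 14.0·tan 9.00° = 2.217 m.
Layer 2: sin θ = p·1.108 = 0.2034 → θ = 11.74°; offset = 27.2·tan 11.74° = 5.652 m.
Layer 3: sin θ = p·2.247 = 0.4126 → θ = 24.37°; offset = 4.4·tan 24.37° = 1.993 m.
Layer 4: sin θ = p·3.725 = 0.6839 → θ = 43.15°; offset = 5.1·tan 43.15° = 4.781 m.
Total horizontal offset = 14.643 m.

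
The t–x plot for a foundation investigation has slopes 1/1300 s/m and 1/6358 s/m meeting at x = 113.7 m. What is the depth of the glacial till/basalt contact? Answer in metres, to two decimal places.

46.20 m

h = (x_cross/2)·√((V₂−V₁)/(V₂+V₁)).
(V₂−V₁)/(V₂+V₁) = (6358−1300)/(6358+1300) = 0.6605; √ = 0.8127.
h = (113.7/2)·0.8127 = 46.20 m.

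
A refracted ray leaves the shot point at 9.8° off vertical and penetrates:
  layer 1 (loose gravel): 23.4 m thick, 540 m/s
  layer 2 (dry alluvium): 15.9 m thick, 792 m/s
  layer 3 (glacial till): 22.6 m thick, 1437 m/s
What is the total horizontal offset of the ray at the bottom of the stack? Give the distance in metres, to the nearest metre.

Ray parameter p = sin 9.8° / 540 m/s = 3.1520e-04 s/m.
Layer 1: θ = 9.80°; offset = 23.4·tan 9.80° = 4.042 m.
Layer 2: sin θ = p·792 = 0.2496 → θ = 14.46°; offset = 15.9·tan 14.46° = 4.099 m.
Layer 3: sin θ = p·1437 = 0.4529 → θ = 26.93°; offset = 22.6·tan 26.93° = 11.482 m.
Σ offsets = 19.623 m.

20 m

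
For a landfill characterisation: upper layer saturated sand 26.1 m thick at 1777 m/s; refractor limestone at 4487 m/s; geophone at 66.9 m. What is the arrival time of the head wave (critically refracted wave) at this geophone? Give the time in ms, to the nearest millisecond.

42 ms

t = x/V₂ + 2h·√(V₂²−V₁²)/(V₁V₂).
√(V₂²−V₁²) = √(4487²−1777²) = 4120.1 m/s; delay term = 2·26.1·4120.1/(1777·4487) = 0.02697 s.
t = 66.9/4487 + 0.02697 = 0.04188 s.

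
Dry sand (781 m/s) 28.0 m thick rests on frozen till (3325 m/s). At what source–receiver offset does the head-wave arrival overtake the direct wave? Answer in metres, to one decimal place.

71.1 m

x_cross = 2h·√((V₂+V₁)/(V₂−V₁)).
(V₂+V₁)/(V₂−V₁) = (3325+781)/(3325−781) = 1.6140; √ = 1.2704.
x_cross = 2·28.0·1.2704 = 71.14 m.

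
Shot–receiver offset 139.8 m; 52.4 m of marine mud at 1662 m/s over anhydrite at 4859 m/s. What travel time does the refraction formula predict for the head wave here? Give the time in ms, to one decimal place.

88.0 ms

t = x/V₂ + 2h·√(V₂²−V₁²)/(V₁V₂).
√(V₂²−V₁²) = √(4859²−1662²) = 4565.9 m/s; delay term = 2·52.4·4565.9/(1662·4859) = 0.05925 s.
t = 139.8/4859 + 0.05925 = 0.08802 s.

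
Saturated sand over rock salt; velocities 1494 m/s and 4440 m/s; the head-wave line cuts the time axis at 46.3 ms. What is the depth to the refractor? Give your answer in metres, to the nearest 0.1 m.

36.7 m

h = tᵢ·V₁·V₂ / (2·√(V₂²−V₁²)).
√(V₂²−V₁²) = √(4440² − 1494²) = 4181.1 m/s.
h = 0.0463 s × 1494 × 4440 / (2 × 4181.1) = 36.73 m.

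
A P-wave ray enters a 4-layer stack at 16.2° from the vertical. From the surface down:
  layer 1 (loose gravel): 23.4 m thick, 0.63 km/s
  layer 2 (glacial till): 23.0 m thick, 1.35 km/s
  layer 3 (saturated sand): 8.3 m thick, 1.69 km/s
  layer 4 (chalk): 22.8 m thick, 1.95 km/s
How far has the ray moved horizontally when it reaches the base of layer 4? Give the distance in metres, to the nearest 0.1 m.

72.4 m

Ray parameter p = sin 16.2° / 0.63 km/s = 4.4284e-01 s/km.
Layer 1: θ = 16.20°; offset = 23.4·tan 16.20° = 6.798 m.
Layer 2: sin θ = p·1.35 = 0.5978 → θ = 36.72°; offset = 23.0·tan 36.72° = 17.153 m.
Layer 3: sin θ = p·1.69 = 0.7484 → θ = 48.45°; offset = 8.3·tan 48.45° = 9.366 m.
Layer 4: sin θ = p·1.95 = 0.8635 → θ = 59.72°; offset = 22.8·tan 59.72° = 39.044 m.
Σ offsets = 72.361 m.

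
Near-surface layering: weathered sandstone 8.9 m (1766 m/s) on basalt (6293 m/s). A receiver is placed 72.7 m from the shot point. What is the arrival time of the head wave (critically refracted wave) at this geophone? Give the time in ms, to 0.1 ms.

21.2 ms

t = x/V₂ + 2h·√(V₂²−V₁²)/(V₁V₂).
√(V₂²−V₁²) = √(6293²−1766²) = 6040.1 m/s; delay term = 2·8.9·6040.1/(1766·6293) = 0.00967 s.
t = 72.7/6293 + 0.00967 = 0.02123 s.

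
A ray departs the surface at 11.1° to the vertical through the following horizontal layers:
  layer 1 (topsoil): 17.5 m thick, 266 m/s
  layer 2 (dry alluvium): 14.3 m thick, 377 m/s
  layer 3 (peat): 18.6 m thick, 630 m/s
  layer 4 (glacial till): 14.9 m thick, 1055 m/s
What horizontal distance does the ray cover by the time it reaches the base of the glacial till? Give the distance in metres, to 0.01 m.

34.64 m

Apply Snell's law at each interface; in layer i the horizontal offset is hᵢ·tan θᵢ.
Layer 1: θ = 11.10°; offset = 17.5·tan 11.10° = 3.4334 m.
Layer 2: sin θ = 377·sin 11.1°/266 = 0.2729, θ = 15.83°; offset = 14.3·tan 15.83° = 4.0558 m.
Layer 3: sin θ = 630·sin 11.1°/266 = 0.4560, θ = 27.13°; offset = 18.6·tan 27.13° = 9.5294 m.
Layer 4: sin θ = 1055·sin 11.1°/266 = 0.7636, θ = 49.78°; offset = 14.9·tan 49.78° = 17.6195 m.
Summing the layer offsets gives 34.6380 m.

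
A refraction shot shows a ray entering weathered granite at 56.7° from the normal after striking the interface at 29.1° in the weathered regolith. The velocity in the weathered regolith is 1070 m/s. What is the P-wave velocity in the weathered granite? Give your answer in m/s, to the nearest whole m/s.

1839 m/s

sin 29.1° = 0.4863; sin 56.7° = 0.8358.
V₂ = V₁·(sin θ₂/sin θ₁) = 1070·(0.8358/0.4863) = 1838.88 m/s.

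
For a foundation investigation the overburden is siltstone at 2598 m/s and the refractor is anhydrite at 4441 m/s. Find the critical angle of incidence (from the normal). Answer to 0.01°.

At critical incidence the refracted ray runs along the interface (θ₂ = 90°), so sin θ_c = V₁/V₂.
θ_c = arcsin(2598/4441) = arcsin 0.5850 = 35.80°.

35.80°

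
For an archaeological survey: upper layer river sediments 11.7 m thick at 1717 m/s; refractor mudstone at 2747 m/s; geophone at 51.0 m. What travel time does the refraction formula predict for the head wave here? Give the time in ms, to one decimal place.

t = x/V₂ + 2h·√(V₂²−V₁²)/(V₁V₂).
√(V₂²−V₁²) = √(2747²−1717²) = 2144.3 m/s; delay term = 2·11.7·2144.3/(1717·2747) = 0.01064 s.
t = 51.0/2747 + 0.01064 = 0.02920 s.

29.2 ms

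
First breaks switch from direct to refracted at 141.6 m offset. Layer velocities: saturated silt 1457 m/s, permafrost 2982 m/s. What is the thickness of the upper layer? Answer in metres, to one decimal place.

h = (x_cross/2)·√((V₂−V₁)/(V₂+V₁)).
(V₂−V₁)/(V₂+V₁) = (2982−1457)/(2982+1457) = 0.3435; √ = 0.5861.
h = (141.6/2)·0.5861 = 41.50 m.

41.5 m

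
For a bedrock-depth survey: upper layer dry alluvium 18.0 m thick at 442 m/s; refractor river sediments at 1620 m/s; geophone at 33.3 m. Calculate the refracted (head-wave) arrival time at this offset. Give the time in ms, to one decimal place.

t = x/V₂ + 2h·√(V₂²−V₁²)/(V₁V₂).
√(V₂²−V₁²) = √(1620²−442²) = 1558.5 m/s; delay term = 2·18.0·1558.5/(442·1620) = 0.07836 s.
t = 33.3/1620 + 0.07836 = 0.09891 s.

98.9 ms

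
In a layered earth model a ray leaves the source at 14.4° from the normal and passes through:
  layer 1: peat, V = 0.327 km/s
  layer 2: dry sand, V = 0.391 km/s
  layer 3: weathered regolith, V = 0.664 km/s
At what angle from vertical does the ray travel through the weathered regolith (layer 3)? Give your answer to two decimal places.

Ray parameter p = sin 14.4° / 0.327 = 7.6052e-01 s/km.
sin θ_3 = p·V_3 = 7.6052e-01 × 0.664 = 0.5050.
θ_3 = arcsin 0.5050 = 30.33°.

30.33°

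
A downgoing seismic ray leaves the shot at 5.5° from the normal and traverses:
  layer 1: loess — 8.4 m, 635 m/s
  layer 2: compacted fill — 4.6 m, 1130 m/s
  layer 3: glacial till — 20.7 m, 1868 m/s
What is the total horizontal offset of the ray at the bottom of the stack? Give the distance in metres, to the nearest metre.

Apply Snell's law at each interface; in layer i the horizontal offset is hᵢ·tan θᵢ.
Layer 1: θ = 5.50°; offset = 8.4·tan 5.50° = 0.809 m.
Layer 2: sin θ = 1130·sin 5.5°/635 = 0.1706, θ = 9.82°; offset = 4.6·tan 9.82° = 0.796 m.
Layer 3: sin θ = 1868·sin 5.5°/635 = 0.2820, θ = 16.38°; offset = 20.7·tan 16.38° = 6.083 m.
Summing the layer offsets gives 7.688 m.

8 m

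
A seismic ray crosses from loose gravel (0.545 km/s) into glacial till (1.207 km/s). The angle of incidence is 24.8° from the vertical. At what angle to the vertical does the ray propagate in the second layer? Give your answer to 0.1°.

68.3°

Snell's law: sin θ₂ = (V₂/V₁)·sin θ₁ = (1.207/0.545)·sin 24.8° = 0.9290.
θ₂ = sin⁻¹(0.9290) = 68.27° (from vertical).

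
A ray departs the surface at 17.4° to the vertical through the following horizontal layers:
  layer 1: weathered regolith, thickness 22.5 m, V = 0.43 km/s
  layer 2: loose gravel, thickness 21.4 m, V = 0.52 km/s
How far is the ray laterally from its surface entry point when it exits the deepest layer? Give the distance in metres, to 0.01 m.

Ray parameter p = sin 17.4° / 0.43 km/s = 6.9544e-01 s/km.
Layer 1: θ = 17.40°; offset = 22.5·tan 17.40° = 7.0511 m.
Layer 2: sin θ = p·0.52 = 0.3616 → θ = 21.20°; offset = 21.4·tan 21.20° = 8.3007 m.
Total horizontal offset = 15.3517 m.

15.35 m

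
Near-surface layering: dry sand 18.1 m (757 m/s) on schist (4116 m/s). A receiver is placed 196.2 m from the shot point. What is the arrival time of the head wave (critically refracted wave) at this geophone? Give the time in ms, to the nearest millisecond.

θ_c = arcsin(V₁/V₂) = arcsin(757/4116) = 10.60°, cos θ_c = 0.9829.
Intercept time tᵢ = 2h cos θ_c / V₁ = 2·18.1·0.9829/757 = 0.04700 s.
t = x/V₂ + tᵢ = 196.2/4116 + 0.04700 = 0.09467 s.

95 ms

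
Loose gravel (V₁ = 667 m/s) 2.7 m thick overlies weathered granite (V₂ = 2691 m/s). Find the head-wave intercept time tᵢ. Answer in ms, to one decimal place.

tᵢ = 2h·√(V₂²−V₁²)/(V₁V₂).
√(V₂²−V₁²) = √(2691²−667²) = 2607.0 m/s.
tᵢ = 2·2.7·2607.0/(667·2691) = 0.00784 s.

7.8 ms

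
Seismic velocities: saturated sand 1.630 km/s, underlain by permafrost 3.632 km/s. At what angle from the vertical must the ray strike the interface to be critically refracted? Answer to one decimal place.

26.7°

At critical incidence the refracted ray runs along the interface (θ₂ = 90°), so sin θ_c = V₁/V₂.
θ_c = arcsin(1.630/3.632) = arcsin 0.4488 = 26.67°.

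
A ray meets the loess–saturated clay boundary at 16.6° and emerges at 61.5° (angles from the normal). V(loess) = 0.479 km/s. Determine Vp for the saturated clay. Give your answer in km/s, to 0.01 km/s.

Snell's law: sin 16.6°/V₁ = sin 61.5°/V₂.
V₂ = V₁·sin 61.5°/sin 16.6° = 0.479 × 3.0761 = 1.47 km/s.

1.47 km/s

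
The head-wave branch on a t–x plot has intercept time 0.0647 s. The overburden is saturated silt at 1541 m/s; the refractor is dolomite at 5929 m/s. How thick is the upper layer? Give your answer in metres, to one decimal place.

θ_c = arcsin(1541/5929) = 15.06°; cos θ_c = 0.9656.
tᵢ = 2h cos θ_c/V₁ ⇒ h = tᵢ·V₁/(2 cos θ_c) = 0.0647·1541/(2·0.9656) = 51.63 m.

51.6 m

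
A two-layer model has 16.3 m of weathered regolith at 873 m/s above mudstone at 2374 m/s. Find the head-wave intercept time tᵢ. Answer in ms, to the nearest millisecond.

35 ms

tᵢ = 2h·√(V₂²−V₁²)/(V₁V₂).
√(V₂²−V₁²) = √(2374²−873²) = 2207.7 m/s.
tᵢ = 2·16.3·2207.7/(873·2374) = 0.03473 s.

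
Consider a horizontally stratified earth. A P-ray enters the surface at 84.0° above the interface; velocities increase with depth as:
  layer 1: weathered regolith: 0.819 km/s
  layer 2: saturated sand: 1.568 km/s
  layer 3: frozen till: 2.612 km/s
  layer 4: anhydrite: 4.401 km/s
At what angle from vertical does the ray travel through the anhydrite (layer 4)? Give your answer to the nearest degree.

34°

From the normal: θ₁ = 90° − 84.0° = 6.0°.
Ray parameter p = sin 6.0° / 0.819 = 1.2763e-01 s/km.
sin θ_4 = p·V_4 = 1.2763e-01 × 4.401 = 0.5617.
θ_4 = 34.17° from the vertical.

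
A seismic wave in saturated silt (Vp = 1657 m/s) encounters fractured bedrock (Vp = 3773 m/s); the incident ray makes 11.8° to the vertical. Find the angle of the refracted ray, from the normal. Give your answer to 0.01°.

27.75°

Snell's law: sin θ₂ = (V₂/V₁)·sin θ₁ = (3773/1657)·sin 11.8° = 0.4656.
θ₂ = arcsin 0.4656 = 27.75° from the normal.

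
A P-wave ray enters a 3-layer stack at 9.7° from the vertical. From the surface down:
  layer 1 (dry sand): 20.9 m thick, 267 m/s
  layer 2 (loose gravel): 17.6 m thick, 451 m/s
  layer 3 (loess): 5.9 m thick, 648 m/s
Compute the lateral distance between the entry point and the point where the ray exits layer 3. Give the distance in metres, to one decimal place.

11.4 m

p = sin θ₁/V₁ = sin 9.7°/267 = 6.3105e-04 s/m is conserved through the stack.
Layer 1: θ = 9.70°; offset = 20.9·tan 9.70° = 3.573 m.
Layer 2: sin θ = p·451 = 0.2846 → θ = 16.54°; offset = 17.6·tan 16.54° = 5.225 m.
Layer 3: sin θ = p·648 = 0.4089 → θ = 24.14°; offset = 5.9·tan 24.14° = 2.644 m.
Total horizontal offset = 11.441 m.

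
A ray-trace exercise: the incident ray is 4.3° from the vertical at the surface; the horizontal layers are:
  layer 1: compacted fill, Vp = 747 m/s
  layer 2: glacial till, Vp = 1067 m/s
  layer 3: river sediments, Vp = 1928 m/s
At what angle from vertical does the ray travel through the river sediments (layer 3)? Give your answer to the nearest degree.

11°

Snell's law across each interface conserves sin θ / V, so sin θ_3 = V_3·sin θ₁/V₁.
sin θ_3 = 1928 × sin 4.3° / 747 = 0.1935.
θ_3 = 11.16° from the vertical.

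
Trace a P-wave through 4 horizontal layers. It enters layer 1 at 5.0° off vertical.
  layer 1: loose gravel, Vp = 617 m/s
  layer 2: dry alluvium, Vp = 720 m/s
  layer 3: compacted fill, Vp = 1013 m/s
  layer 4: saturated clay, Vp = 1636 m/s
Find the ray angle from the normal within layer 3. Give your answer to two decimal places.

8.23°

Ray parameter p = sin 5.0° / 617 = 1.4126e-04 s/m.
sin θ_3 = p·V_3 = 1.4126e-04 × 1013 = 0.1431.
θ_3 = arcsin 0.1431 = 8.23°.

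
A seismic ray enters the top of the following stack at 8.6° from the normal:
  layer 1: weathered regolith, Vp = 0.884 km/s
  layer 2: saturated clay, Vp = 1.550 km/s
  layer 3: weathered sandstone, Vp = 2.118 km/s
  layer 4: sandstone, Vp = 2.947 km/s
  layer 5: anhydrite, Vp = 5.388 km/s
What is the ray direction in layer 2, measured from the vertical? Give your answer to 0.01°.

Ray parameter p = sin 8.6° / 0.884 = 1.6916e-01 s/km.
sin θ_2 = p·V_2 = 1.6916e-01 × 1.550 = 0.2622.
θ_2 = 15.20° from the vertical.

15.20°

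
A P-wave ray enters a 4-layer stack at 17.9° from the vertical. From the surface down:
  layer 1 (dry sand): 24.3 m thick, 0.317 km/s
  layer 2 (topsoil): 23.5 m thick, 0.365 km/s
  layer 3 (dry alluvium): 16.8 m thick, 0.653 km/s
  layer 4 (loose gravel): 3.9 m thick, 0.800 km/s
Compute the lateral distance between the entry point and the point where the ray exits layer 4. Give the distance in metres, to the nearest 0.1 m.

35.3 m

p = sin θ₁/V₁ = sin 17.9°/0.317 = 9.6958e-01 s/km is conserved through the stack.
Layer 1: θ = 17.90°; offset = 24.3·tan 17.90° = 7.849 m.
Layer 2: sin θ = p·0.365 = 0.3539 → θ = 20.73°; offset = 23.5·tan 20.73° = 8.892 m.
Layer 3: sin θ = p·0.653 = 0.6331 → θ = 39.28°; offset = 16.8·tan 39.28° = 13.742 m.
Layer 4: sin θ = p·0.800 = 0.7757 → θ = 50.87°; offset = 3.9·tan 50.87° = 4.793 m.
Summing the layer offsets gives 35.275 m.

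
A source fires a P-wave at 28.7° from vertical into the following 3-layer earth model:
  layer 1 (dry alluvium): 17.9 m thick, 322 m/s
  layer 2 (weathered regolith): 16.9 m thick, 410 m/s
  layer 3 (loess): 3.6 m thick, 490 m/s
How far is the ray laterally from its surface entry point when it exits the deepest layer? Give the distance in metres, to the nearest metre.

Apply Snell's law at each interface; in layer i the horizontal offset is hᵢ·tan θᵢ.
Layer 1: θ = 28.70°; offset = 17.9·tan 28.70° = 9.800 m.
Layer 2: sin θ = 410·sin 28.7°/322 = 0.6115, θ = 37.70°; offset = 16.9·tan 37.70° = 13.060 m.
Layer 3: sin θ = 490·sin 28.7°/322 = 0.7308, θ = 46.95°; offset = 3.6·tan 46.95° = 3.854 m.
Σ offsets = 26.714 m.

27 m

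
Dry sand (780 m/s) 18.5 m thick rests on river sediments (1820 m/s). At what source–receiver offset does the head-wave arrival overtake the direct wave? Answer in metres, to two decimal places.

x_cross = 2h·√((V₂+V₁)/(V₂−V₁)).
(V₂+V₁)/(V₂−V₁) = (1820+780)/(1820−780) = 2.5000; √ = 1.5811.
x_cross = 2·18.5·1.5811 = 58.50 m.

58.50 m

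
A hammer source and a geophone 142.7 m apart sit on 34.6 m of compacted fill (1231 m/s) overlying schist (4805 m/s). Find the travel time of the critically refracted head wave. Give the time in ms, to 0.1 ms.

t = x/V₂ + 2h·√(V₂²−V₁²)/(V₁V₂).
√(V₂²−V₁²) = √(4805²−1231²) = 4644.6 m/s; delay term = 2·34.6·4644.6/(1231·4805) = 0.05434 s.
t = 142.7/4805 + 0.05434 = 0.08404 s.

84.0 ms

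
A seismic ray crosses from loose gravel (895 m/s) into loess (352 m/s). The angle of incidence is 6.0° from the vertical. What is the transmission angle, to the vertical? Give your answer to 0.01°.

2.36°

sin θ₁/V₁ = sin θ₂/V₂ ⇒ sin θ₂ = 352·sin 6.0°/895 = 352·0.1045/895 = 0.0411.
θ₂ = arcsin 0.0411 = 2.36° from the normal.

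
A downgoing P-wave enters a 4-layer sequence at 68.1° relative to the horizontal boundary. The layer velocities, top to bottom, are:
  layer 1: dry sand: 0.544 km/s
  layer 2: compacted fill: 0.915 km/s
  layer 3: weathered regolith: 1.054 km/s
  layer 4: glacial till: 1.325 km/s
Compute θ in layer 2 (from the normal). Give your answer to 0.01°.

From the normal: θ₁ = 90° − 68.1° = 21.9°.
Ray parameter p = sin 21.9° / 0.544 = 6.8564e-01 s/km.
sin θ_2 = p·V_2 = 6.8564e-01 × 0.915 = 0.6274.
θ_2 = 38.86° from the vertical.

38.86°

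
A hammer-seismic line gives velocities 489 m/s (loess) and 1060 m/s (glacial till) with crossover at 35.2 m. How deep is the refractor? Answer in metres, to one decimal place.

x_cross = 2h·√((V₂+V₁)/(V₂−V₁)) → h = x_cross / (2·√((V₂+V₁)/(V₂−V₁))).
√((V₂+V₁)/(V₂−V₁)) = √((1060+489)/(1060−489)) = 1.6471.
h = 35.2 / (2·1.6471) = 10.69 m.

10.7 m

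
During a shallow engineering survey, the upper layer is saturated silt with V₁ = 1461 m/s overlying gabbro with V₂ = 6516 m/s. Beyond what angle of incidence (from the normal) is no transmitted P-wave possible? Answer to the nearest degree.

13°

At critical incidence the refracted ray runs along the interface (θ₂ = 90°), so sin θ_c = V₁/V₂.
θ_c = arcsin(1461/6516) = arcsin 0.2242 = 12.96°.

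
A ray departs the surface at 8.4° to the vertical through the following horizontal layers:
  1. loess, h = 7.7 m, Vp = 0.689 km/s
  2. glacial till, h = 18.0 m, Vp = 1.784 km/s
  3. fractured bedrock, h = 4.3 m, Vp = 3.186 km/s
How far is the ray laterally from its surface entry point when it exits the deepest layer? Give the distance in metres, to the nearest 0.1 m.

Ray parameter p = sin 8.4° / 0.689 km/s = 2.1202e-01 s/km.
Layer 1: θ = 8.40°; offset = 7.7·tan 8.40° = 1.137 m.
Layer 2: sin θ = p·1.784 = 0.3782 → θ = 22.23°; offset = 18.0·tan 22.23° = 7.355 m.
Layer 3: sin θ = p·3.186 = 0.6755 → θ = 42.49°; offset = 4.3·tan 42.49° = 3.939 m.
Σ offsets = 12.431 m.

12.4 m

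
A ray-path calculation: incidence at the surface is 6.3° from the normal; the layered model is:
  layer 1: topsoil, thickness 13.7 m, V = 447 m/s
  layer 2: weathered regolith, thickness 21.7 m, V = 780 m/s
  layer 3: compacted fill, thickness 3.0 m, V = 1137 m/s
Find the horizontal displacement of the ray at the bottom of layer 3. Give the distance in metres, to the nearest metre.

7 m

p = sin θ₁/V₁ = sin 6.3°/447 = 2.4549e-04 s/m is conserved through the stack.
Layer 1: θ = 6.30°; offset = 13.7·tan 6.30° = 1.512 m.
Layer 2: sin θ = p·780 = 0.1915 → θ = 11.04°; offset = 21.7·tan 11.04° = 4.234 m.
Layer 3: sin θ = p·1137 = 0.2791 → θ = 16.21°; offset = 3.0·tan 16.21° = 0.872 m.
Σ offsets = 6.618 m.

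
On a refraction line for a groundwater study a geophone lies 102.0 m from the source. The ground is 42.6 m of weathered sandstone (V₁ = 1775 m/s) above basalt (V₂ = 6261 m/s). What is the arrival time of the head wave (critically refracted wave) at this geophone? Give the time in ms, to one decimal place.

t = x/V₂ + 2h·√(V₂²−V₁²)/(V₁V₂).
√(V₂²−V₁²) = √(6261²−1775²) = 6004.1 m/s; delay term = 2·42.6·6004.1/(1775·6261) = 0.04603 s.
t = 102.0/6261 + 0.04603 = 0.06232 s.

62.3 ms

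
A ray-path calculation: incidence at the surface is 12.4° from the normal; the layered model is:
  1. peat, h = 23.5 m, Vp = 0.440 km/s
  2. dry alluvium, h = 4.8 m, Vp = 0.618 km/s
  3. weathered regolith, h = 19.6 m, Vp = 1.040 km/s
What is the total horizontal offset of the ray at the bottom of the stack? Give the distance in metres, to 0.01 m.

p = sin θ₁/V₁ = sin 12.4°/0.440 = 4.8803e-01 s/km is conserved through the stack.
Layer 1: θ = 12.40°; offset = 23.5·tan 12.40° = 5.1668 m.
Layer 2: sin θ = p·0.618 = 0.3016 → θ = 17.55°; offset = 4.8·tan 17.55° = 1.5184 m.
Layer 3: sin θ = p·1.040 = 0.5076 → θ = 30.50°; offset = 19.6·tan 30.50° = 11.5458 m.
Σ offsets = 18.2311 m.

18.23 m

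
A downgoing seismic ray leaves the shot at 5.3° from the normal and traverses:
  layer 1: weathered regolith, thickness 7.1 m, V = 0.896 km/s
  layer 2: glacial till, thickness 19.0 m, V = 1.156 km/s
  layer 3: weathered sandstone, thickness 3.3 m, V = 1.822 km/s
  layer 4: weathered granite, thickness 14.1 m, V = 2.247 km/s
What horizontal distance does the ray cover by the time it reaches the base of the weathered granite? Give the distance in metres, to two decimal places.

6.93 m

Apply Snell's law at each interface; in layer i the horizontal offset is hᵢ·tan θᵢ.
Layer 1: θ = 5.30°; offset = 7.1·tan 5.30° = 0.6586 m.
Layer 2: sin θ = 1.156·sin 5.3°/0.896 = 0.1192, θ = 6.84°; offset = 19.0·tan 6.84° = 2.2806 m.
Layer 3: sin θ = 1.822·sin 5.3°/0.896 = 0.1878, θ = 10.83°; offset = 3.3·tan 10.83° = 0.6311 m.
Layer 4: sin θ = 2.247·sin 5.3°/0.896 = 0.2316, θ = 13.39°; offset = 14.1·tan 13.39° = 3.3576 m.
Total horizontal offset = 6.9279 m.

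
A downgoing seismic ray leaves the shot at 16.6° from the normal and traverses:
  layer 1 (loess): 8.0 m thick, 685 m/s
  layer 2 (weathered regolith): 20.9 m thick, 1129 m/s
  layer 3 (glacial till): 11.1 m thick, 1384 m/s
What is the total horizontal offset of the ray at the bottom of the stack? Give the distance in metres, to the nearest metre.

21 m

Ray parameter p = sin 16.6° / 685 m/s = 4.1706e-04 s/m.
Layer 1: θ = 16.60°; offset = 8.0·tan 16.60° = 2.385 m.
Layer 2: sin θ = p·1129 = 0.4709 → θ = 28.09°; offset = 20.9·tan 28.09° = 11.155 m.
Layer 3: sin θ = p·1384 = 0.5772 → θ = 35.25°; offset = 11.1·tan 35.25° = 7.846 m.
Summing the layer offsets gives 21.386 m.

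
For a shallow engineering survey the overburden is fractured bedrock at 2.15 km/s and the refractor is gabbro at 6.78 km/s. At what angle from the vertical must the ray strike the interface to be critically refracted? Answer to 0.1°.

18.5°

At critical incidence the refracted ray runs along the interface (θ₂ = 90°), so sin θ_c = V₁/V₂.
θ_c = arcsin(2.15/6.78) = arcsin 0.3171 = 18.49°.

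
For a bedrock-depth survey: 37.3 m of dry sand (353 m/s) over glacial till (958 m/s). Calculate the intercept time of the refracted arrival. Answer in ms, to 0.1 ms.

θ_c = arcsin(V₁/V₂) = arcsin(353/958) = 21.62°; cos θ_c = 0.9296.
tᵢ = 2h·cos θ_c / V₁ = 2·37.3·0.9296 / 353 = 0.19646 s.

196.5 ms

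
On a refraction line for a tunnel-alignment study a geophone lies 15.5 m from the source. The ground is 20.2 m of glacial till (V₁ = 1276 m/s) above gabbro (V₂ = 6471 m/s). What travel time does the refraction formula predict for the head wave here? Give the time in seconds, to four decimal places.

θ_c = arcsin(V₁/V₂) = arcsin(1276/6471) = 11.37°, cos θ_c = 0.9804.
Intercept time tᵢ = 2h cos θ_c / V₁ = 2·20.2·0.9804/1276 = 0.03104 s.
t = x/V₂ + tᵢ = 15.5/6471 + 0.03104 = 0.03344 s.

0.0334 s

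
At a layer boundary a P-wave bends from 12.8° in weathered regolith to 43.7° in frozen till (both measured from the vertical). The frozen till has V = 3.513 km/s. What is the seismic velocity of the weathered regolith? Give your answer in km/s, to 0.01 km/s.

1.13 km/s

sin 12.8° = 0.2215; sin 43.7° = 0.6909.
V₁ = V₂·(sin θ₁/sin θ₂) = 3.513·(0.2215/0.6909) = 1.13 km/s.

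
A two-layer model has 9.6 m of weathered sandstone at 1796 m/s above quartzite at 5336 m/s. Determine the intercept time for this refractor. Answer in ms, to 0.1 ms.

θ_c = arcsin(V₁/V₂) = arcsin(1796/5336) = 19.67°; cos θ_c = 0.9417.
tᵢ = 2h·cos θ_c / V₁ = 2·9.6·0.9417 / 1796 = 0.01007 s.

10.1 ms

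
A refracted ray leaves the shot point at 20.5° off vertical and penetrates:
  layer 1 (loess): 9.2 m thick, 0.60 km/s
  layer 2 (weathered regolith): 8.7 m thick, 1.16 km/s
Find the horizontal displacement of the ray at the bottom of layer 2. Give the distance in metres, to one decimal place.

11.4 m

p = sin θ₁/V₁ = sin 20.5°/0.60 = 5.8368e-01 s/km is conserved through the stack.
Layer 1: θ = 20.50°; offset = 9.2·tan 20.50° = 3.440 m.
Layer 2: sin θ = p·1.16 = 0.6771 → θ = 42.61°; offset = 8.7·tan 42.61° = 8.004 m.
Total horizontal offset = 11.444 m.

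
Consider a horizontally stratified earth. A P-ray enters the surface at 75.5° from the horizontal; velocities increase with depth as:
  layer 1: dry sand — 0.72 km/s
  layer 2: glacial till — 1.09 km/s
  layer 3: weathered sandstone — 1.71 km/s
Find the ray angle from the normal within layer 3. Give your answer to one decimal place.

36.5°

From the normal: θ₁ = 90° − 75.5° = 14.5°.
Ray parameter p = sin 14.5° / 0.72 = 3.4775e-01 s/km.
sin θ_3 = p·V_3 = 3.4775e-01 × 1.71 = 0.5947.
θ_3 = arcsin 0.5947 = 36.49°.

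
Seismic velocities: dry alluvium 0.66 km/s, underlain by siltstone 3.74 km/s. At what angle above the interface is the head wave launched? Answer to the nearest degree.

Critical incidence: sin θ_c = V₁/V₂ = 0.66/3.74 = 0.1765.
θ_c = arcsin 0.1765 = 10.16°.
Measured from the interface: 90° − 10.16° = 79.84°.

80°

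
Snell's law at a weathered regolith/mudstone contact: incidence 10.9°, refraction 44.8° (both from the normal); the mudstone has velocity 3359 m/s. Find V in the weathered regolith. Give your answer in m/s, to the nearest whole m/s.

901 m/s

Snell's law: sin 10.9°/V₁ = sin 44.8°/V₂.
V₁ = V₂·sin 10.9°/sin 44.8° = 3359 × 0.2684 = 901.42 m/s.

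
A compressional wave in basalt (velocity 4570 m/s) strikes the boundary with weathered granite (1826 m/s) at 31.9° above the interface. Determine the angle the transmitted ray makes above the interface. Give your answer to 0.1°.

Angle from the normal: 90° − 31.9° = 58.1°.
sin θ₁/V₁ = sin θ₂/V₂ ⇒ sin θ₂ = 1826·sin 58.1°/4570 = 1826·0.8490/4570 = 0.3392.
θ₂ = arcsin 0.3392 = 19.83° from the normal.
From the interface: 90° − 19.83° = 70.17°.

70.2°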